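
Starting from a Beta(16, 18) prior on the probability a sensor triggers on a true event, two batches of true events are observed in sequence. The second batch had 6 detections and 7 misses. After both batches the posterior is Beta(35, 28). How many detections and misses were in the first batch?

Sequential conjugate updates are equivalent to a single update on the pooled data, so total successes = posterior α − prior α and total failures = posterior β − prior β.
Total across both batches: 35−16=19 detections, 28−18=10 misses.
Subtract the second batch: 19−6=13 detections and 10−7=3 misses.

13 detections and 3 misses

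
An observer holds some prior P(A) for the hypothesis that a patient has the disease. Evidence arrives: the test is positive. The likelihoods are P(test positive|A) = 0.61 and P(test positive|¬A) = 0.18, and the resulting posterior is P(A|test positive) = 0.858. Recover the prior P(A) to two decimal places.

Bayes' rule in odds form gives O(A|E) = O(A)·[P(E|A)/P(E|¬A)], hence O(A) = O(A|E)/LR.
Posterior odds = 0.858/(1−0.858) = 6.0423. LR = 0.61/0.18 = 3.3889.
Prior odds = 6.0423/3.3889 = 1.7830, so P(A) = 1.7830/(1+1.7830) ≈ 0.64.

P(A) = 0.64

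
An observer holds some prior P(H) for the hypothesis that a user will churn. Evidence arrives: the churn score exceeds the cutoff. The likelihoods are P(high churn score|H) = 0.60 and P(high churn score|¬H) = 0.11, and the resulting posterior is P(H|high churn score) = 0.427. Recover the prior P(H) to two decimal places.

P(H) = 0.12

In odds form, posterior odds = prior odds × likelihood ratio, so prior odds = posterior odds ÷ LR.
Posterior odds = 0.427/(1−0.427) = 0.7452. LR = 0.60/0.11 = 5.4545.
Prior odds = 0.7452/5.4545 = 0.1366, so P(H) = 0.1366/(1+0.1366) ≈ 0.12.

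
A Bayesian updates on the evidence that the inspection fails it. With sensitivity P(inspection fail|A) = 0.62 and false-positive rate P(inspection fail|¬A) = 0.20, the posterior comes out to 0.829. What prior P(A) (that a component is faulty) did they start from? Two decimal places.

Bayes' rule in odds form gives O(A|E) = O(A)·[P(E|A)/P(E|¬A)], hence O(A) = O(A|E)/LR.
Posterior odds = 0.829/(1−0.829) = 4.8480. LR = 0.62/0.20 = 3.1000.
Prior odds = 4.8480/3.1000 = 1.5639, so P(A) = 1.5639/(1+1.5639) ≈ 0.61.

P(A) = 0.61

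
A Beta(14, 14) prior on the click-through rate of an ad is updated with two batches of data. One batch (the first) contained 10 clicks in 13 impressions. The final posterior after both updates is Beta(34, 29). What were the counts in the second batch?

10 clicks and 12 non-clicks

Sequential conjugate updates are equivalent to a single update on the pooled data, so total successes = posterior α − prior α and total failures = posterior β − prior β.
Total across both batches: 34−14=20 clicks, 29−14=15 non-clicks.
Subtract the first batch: 20−10=10 clicks and 15−3=12 non-clicks.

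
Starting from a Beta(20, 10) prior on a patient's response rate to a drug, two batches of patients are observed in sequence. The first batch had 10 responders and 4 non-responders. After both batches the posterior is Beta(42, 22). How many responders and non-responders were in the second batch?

Sequential conjugate updates are equivalent to a single update on the pooled data, so total successes = posterior α − prior α and total failures = posterior β − prior β.
Total across both batches: 42−20=22 responders, 22−10=12 non-responders.
Subtract the first batch: 22−10=12 responders and 12−4=8 non-responders.

12 responders and 8 non-responders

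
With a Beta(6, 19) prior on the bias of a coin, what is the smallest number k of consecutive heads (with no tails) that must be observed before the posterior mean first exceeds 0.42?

k = 8

After k heads and 0 tails the posterior is Beta(6+k, 19), with mean (6+k)/(6+19+k).
Set (6+k)/(25+k) > 0.42 and solve: k > (0.42·25 − 6)/(1 − 0.42) = 7.759.
The smallest integer exceeding 7.759 is 8, and checking k=8: (14)/(33) = 0.4242 > 0.42.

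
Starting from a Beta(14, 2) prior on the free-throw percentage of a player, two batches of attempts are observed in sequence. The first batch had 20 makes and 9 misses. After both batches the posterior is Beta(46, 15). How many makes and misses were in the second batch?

Because Beta–binomial updating is additive in the counts, the combined data contributed (α_post−α_prior, β_post−β_prior) successes and failures.
Total across both batches: 46−14=32 makes, 15−2=13 misses.
Subtract the first batch: 32−20=12 makes and 13−9=4 misses.

12 makes and 4 misses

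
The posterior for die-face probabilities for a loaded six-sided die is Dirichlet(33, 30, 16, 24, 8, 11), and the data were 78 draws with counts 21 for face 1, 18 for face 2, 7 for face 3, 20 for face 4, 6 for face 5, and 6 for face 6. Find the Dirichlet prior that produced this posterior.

Dirichlet(12, 12, 9, 4, 2, 5)

For a Dirichlet(α) prior with multinomial counts c, the posterior is Dirichlet(α + c) componentwise.
Subtract each count from the matching posterior parameter: 33−21=12, 30−18=12, 16−7=9, 24−20=4, 8−6=2, 11−6=5.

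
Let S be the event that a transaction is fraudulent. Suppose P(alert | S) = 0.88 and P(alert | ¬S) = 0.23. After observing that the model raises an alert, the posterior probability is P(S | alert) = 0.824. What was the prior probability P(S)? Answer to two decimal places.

P(S) = 0.55

In odds form, posterior odds = prior odds × likelihood ratio, so prior odds = posterior odds ÷ LR.
Posterior odds = 0.824/(1−0.824) = 4.6818. LR = 0.88/0.23 = 3.8261.
Prior odds = 4.6818/3.8261 = 1.2236, so P(S) = 1.2236/(1+1.2236) ≈ 0.55.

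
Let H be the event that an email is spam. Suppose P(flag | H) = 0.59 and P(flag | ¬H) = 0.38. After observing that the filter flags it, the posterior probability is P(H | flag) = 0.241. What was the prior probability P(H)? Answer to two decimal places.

P(H) = 0.17

Bayes' rule in odds form gives O(H|E) = O(H)·[P(E|H)/P(E|¬H)], hence O(H) = O(H|E)/LR.
Posterior odds = 0.241/(1−0.241) = 0.3175. LR = 0.59/0.38 = 1.5526.
Prior odds = 0.3175/1.5526 = 0.2045, so P(H) = 0.2045/(1+0.2045) ≈ 0.17.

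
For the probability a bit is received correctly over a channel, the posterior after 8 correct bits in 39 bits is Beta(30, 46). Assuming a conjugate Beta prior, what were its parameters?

Beta(22, 15)

A Beta(α, β) prior with s successes and f failures in binomial data gives a Beta(α+s, β+f) posterior.
Subtract the data counts: 30−8=22, 46−31=15.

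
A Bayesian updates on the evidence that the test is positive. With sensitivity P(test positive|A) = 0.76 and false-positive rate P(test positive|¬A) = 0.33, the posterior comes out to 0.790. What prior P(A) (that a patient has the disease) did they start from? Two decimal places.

P(A) = 0.62

Bayes' rule in odds form gives O(A|E) = O(A)·[P(E|A)/P(E|¬A)], hence O(A) = O(A|E)/LR.
Posterior odds = 0.790/(1−0.790) = 3.7619. LR = 0.76/0.33 = 2.3030.
Prior odds = 3.7619/2.3030 = 1.6335, so P(A) = 1.6335/(1+1.6335) ≈ 0.62.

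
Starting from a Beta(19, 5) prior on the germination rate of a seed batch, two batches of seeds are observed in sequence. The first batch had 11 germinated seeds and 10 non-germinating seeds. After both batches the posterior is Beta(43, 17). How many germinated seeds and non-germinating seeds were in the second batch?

13 germinated seeds and 2 non-germinating seeds

Sequential conjugate updates are equivalent to a single update on the pooled data, so total successes = posterior α − prior α and total failures = posterior β − prior β.
Total across both batches: 43−19=24 germinated seeds, 17−5=12 non-germinating seeds.
Subtract the first batch: 24−11=13 germinated seeds and 12−10=2 non-germinating seeds.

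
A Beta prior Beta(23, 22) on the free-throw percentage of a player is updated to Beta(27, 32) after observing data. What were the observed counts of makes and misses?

A Beta(α, β) prior with s successes and f failures in binomial data gives a Beta(α+s, β+f) posterior.
So s = 27 − 23 = 4 and f = 32 − 22 = 10.

4 makes and 10 misses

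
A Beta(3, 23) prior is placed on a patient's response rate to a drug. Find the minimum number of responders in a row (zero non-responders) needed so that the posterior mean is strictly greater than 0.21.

k = 4

After k responders and 0 non-responders the posterior is Beta(3+k, 23), with mean (3+k)/(3+23+k).
Set (3+k)/(26+k) > 0.21 and solve: k > (0.21·26 − 3)/(1 − 0.21) = 3.114.
The smallest integer exceeding 3.114 is 4.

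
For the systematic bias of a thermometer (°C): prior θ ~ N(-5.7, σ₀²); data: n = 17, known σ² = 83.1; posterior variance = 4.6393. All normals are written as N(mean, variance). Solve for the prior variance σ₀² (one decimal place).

σ₀² = 91.1

For the Normal–Normal model with known σ², precisions add: τ_n = τ₀ + n/σ².
So 1/σ₀² = 1/4.6393 − 17/83.1 = 0.215550 − 0.204573 = 0.010977.
Hence σ₀² = 1/0.010977 ≈ 91.1.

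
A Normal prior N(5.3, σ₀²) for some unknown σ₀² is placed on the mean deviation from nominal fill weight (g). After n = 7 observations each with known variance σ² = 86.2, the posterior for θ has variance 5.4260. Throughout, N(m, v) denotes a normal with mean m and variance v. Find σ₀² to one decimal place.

For the Normal–Normal model with known σ², precisions add: τ_n = τ₀ + n/σ².
So 1/σ₀² = 1/5.4260 − 7/86.2 = 0.184298 − 0.081206 = 0.103092.
Hence σ₀² = 1/0.103092 ≈ 9.7.

σ₀² = 9.7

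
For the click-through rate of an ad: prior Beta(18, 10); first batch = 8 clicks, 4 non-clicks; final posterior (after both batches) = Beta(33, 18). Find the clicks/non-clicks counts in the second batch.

Because Beta–binomial updating is additive in the counts, the combined data contributed (α_post−α_prior, β_post−β_prior) successes and failures.
Total across both batches: 33−18=15 clicks, 18−10=8 non-clicks.
Subtract the first batch: 15−8=7 clicks and 8−4=4 non-clicks.

7 clicks and 4 non-clicks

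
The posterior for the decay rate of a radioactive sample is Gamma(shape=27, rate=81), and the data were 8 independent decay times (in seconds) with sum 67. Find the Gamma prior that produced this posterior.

Gamma(shape=19, rate=14)

For an exponential likelihood with a Gamma(α, β) prior on the rate, n observations with total T give posterior Gamma(α+n, β+T).
So α = 27 − 8 = 19 and β = 81 − 67 = 14.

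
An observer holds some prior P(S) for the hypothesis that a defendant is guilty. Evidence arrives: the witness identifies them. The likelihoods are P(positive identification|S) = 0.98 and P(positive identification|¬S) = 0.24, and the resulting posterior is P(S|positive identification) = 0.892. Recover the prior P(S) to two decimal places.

P(S) = 0.67

Bayes' rule in odds form gives O(S|E) = O(S)·[P(E|S)/P(E|¬S)], hence O(S) = O(S|E)/LR.
Posterior odds = 0.892/(1−0.892) = 8.2593. LR = 0.98/0.24 = 4.0833.
Prior odds = 8.2593/4.0833 = 2.0227, so P(S) = 2.0227/(1+2.0227) ≈ 0.67.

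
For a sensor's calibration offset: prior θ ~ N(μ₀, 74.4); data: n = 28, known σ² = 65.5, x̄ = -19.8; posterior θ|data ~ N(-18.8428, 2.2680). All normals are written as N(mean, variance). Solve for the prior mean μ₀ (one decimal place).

The posterior mean is a precision-weighted average: μ_n = (τ₀μ₀ + τ_data·x̄)/(τ₀+τ_data), with τ₀=1/σ₀² and τ_data=n/σ².
Here τ₀ = 1/74.4 = 0.013441 and τ_data = 28/65.5 = 0.427481, so τ_n = 0.440922.
Rearranging for μ₀: μ₀ = (μ_n·τ_n − τ_data·x̄)/τ₀ = (-18.8428·0.440922 − 0.427481·-19.8) / 0.013441 = 0.155919/0.013441 ≈ 11.6.

μ₀ = 11.6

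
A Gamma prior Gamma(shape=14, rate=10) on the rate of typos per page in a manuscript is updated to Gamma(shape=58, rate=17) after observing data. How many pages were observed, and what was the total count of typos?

n = 7 pages with total 44 typos

Gamma–Poisson conjugacy: posterior shape = α + Σxᵢ, posterior rate = β + n.
Matching: Σxᵢ = 58 − 14 = 44 and n = 17 − 10 = 7.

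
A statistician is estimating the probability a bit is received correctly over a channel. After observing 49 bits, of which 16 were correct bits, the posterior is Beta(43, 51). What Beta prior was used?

Beta is conjugate to the binomial likelihood: posterior = Beta(a+s, b+f).
Subtract the data counts: 43−16=27, 51−33=18.

Beta(27, 18)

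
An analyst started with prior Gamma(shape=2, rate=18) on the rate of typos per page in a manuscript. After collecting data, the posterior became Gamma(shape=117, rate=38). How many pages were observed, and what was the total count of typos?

n = 20 pages with total 115 typos

Gamma–Poisson conjugacy: posterior shape = α + Σxᵢ, posterior rate = β + n.
Matching: Σxᵢ = 117 − 2 = 115 and n = 38 − 18 = 20.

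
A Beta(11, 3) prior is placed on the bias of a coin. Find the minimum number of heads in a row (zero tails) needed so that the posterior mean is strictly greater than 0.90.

k = 17

After k heads and 0 tails the posterior is Beta(11+k, 3), with mean (11+k)/(11+3+k).
Set (11+k)/(14+k) > 0.90 and solve: k > (0.90·14 − 11)/(1 − 0.90) = 16.000.
The smallest integer exceeding 16.000 is 17.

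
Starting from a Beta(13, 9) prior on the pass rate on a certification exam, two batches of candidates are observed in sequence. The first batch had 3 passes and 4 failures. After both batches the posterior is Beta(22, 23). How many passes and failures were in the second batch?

Because Beta–binomial updating is additive in the counts, the combined data contributed (α_post−α_prior, β_post−β_prior) successes and failures.
Total across both batches: 22−13=9 passes, 23−9=14 failures.
Subtract the first batch: 9−3=6 passes and 14−4=10 failures.

6 passes and 10 failures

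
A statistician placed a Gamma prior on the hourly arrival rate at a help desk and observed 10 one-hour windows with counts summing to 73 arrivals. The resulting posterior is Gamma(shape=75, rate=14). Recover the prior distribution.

Gamma–Poisson conjugacy: posterior shape = α + Σxᵢ, posterior rate = β + n.
So α = 75 − 73 = 2 and β = 14 − 10 = 4.

Gamma(shape=2, rate=4)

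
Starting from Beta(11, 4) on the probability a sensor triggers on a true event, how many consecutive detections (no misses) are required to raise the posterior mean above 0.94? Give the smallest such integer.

k = 52

After k detections and 0 misses the posterior is Beta(11+k, 4), with mean (11+k)/(11+4+k).
Set (11+k)/(15+k) > 0.94 and solve: k > (0.94·15 − 11)/(1 − 0.94) = 51.667.
The smallest integer exceeding 51.667 is 52, and checking k=52: (63)/(67) = 0.9403 > 0.94.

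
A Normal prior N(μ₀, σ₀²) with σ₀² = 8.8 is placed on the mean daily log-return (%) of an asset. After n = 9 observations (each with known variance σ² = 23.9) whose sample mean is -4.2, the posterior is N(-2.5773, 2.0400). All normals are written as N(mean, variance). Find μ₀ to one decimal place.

The posterior mean is a precision-weighted average: μ_n = (τ₀μ₀ + τ_data·x̄)/(τ₀+τ_data), with τ₀=1/σ₀² and τ_data=n/σ².
Here τ₀ = 1/8.8 = 0.113636 and τ_data = 9/23.9 = 0.376569, so τ_n = 0.490205.
Rearranging for μ₀: μ₀ = (μ_n·τ_n − τ_data·x̄)/τ₀ = (-2.5773·0.490205 − 0.376569·-4.2) / 0.113636 = 0.318184/0.113636 ≈ 2.8.

μ₀ = 2.8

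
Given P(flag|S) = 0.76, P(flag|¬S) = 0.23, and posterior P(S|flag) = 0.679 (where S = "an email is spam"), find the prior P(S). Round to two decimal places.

P(S) = 0.39

Bayes' rule in odds form gives O(S|E) = O(S)·[P(E|S)/P(E|¬S)], hence O(S) = O(S|E)/LR.
Posterior odds = 0.679/(1−0.679) = 2.1153. LR = 0.76/0.23 = 3.3043.
Prior odds = 2.1153/3.3043 = 0.6402, so P(S) = 0.6402/(1+0.6402) ≈ 0.39.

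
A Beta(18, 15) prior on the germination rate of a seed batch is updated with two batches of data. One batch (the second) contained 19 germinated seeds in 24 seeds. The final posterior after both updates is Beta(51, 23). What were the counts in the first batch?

Sequential conjugate updates are equivalent to a single update on the pooled data, so total successes = posterior α − prior α and total failures = posterior β − prior β.
Total across both batches: 51−18=33 germinated seeds, 23−15=8 non-germinating seeds.
Subtract the second batch: 33−19=14 germinated seeds and 8−5=3 non-germinating seeds.

14 germinated seeds and 3 non-germinating seeds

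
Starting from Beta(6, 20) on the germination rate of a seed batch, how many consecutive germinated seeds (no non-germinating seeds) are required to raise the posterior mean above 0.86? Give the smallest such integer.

After k germinated seeds and 0 non-germinating seeds the posterior is Beta(6+k, 20), with mean (6+k)/(6+20+k).
Set (6+k)/(26+k) > 0.86 and solve: k > (0.86·26 − 6)/(1 − 0.86) = 116.857.
The smallest integer exceeding 116.857 is 117, and checking k=117: (123)/(143) = 0.8601 > 0.86.

k = 117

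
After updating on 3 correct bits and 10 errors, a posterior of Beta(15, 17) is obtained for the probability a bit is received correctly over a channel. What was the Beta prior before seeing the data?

A Beta(α, β) prior with s successes and f failures in binomial data gives a Beta(α+s, β+f) posterior.
Subtract the data counts: 15−3=12, 17−10=7.

Beta(12, 7)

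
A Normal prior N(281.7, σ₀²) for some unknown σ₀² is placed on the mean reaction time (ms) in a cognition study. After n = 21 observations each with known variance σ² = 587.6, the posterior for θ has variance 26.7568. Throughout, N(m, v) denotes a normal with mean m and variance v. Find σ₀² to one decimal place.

σ₀² = 611.6

For the Normal–Normal model with known σ², precisions add: τ_n = τ₀ + n/σ².
So 1/σ₀² = 1/26.7568 − 21/587.6 = 0.037374 − 0.035739 = 0.001635.
Hence σ₀² = 1/0.001635 ≈ 611.6.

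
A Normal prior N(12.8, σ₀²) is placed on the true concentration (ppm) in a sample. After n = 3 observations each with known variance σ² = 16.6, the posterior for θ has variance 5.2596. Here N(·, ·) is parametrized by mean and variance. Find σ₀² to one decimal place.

σ₀² = 106.3

Posterior precision equals prior precision plus data precision: 1/σ_n² = 1/σ₀² + n/σ².
So 1/σ₀² = 1/5.2596 − 3/16.6 = 0.190129 − 0.180723 = 0.009406.
Hence σ₀² = 1/0.009406 ≈ 106.3.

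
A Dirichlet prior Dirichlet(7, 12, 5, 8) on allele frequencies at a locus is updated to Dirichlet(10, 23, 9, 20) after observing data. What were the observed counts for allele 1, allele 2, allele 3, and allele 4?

For a Dirichlet(α) prior with multinomial counts c, the posterior is Dirichlet(α + c) componentwise.
Counts are posterior − prior componentwise: 10−7=3, 23−12=11, 9−5=4, 20−8=12.

counts (3, 11, 4, 12)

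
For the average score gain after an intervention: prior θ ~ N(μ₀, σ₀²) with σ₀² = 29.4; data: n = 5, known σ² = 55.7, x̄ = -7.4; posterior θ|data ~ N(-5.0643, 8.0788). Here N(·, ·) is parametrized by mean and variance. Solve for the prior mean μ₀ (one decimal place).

μ₀ = 1.1

The posterior mean is a precision-weighted average: μ_n = (τ₀μ₀ + τ_data·x̄)/(τ₀+τ_data), with τ₀=1/σ₀² and τ_data=n/σ².
Here τ₀ = 1/29.4 = 0.034014 and τ_data = 5/55.7 = 0.089767, so τ_n = 0.123781.
Rearranging for μ₀: μ₀ = (μ_n·τ_n − τ_data·x̄)/τ₀ = (-5.0643·0.123781 − 0.089767·-7.4) / 0.034014 = 0.037412/0.034014 ≈ 1.1.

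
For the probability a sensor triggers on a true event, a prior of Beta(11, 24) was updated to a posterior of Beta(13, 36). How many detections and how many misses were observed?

2 detections and 12 misses

Beta is conjugate to the binomial likelihood: posterior = Beta(α+s, β+f).
Match parameters: s=13−11=2, f=36−24=12.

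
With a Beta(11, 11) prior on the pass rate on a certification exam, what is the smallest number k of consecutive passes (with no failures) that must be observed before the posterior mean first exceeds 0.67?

k = 12

After k passes and 0 failures the posterior is Beta(11+k, 11), with mean (11+k)/(11+11+k).
Set (11+k)/(22+k) > 0.67 and solve: k > (0.67·22 − 11)/(1 − 0.67) = 11.333.
The smallest integer exceeding 11.333 is 12, and checking k=12: (23)/(34) = 0.6765 > 0.67.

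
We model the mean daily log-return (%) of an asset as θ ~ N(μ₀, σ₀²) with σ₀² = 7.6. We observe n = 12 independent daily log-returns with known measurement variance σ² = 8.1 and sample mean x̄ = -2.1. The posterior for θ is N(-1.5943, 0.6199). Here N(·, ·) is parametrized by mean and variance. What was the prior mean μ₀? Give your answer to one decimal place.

μ₀ = 4.1

With known observation variance, the Normal–Normal posterior has precision τ_n = τ₀ + n/σ² and mean μ_n = (τ₀μ₀ + (n/σ²)x̄)/τ_n.
Here τ₀ = 1/7.6 = 0.131579 and τ_data = 12/8.1 = 1.481481, so τ_n = 1.613060.
Rearranging for μ₀: μ₀ = (μ_n·τ_n − τ_data·x̄)/τ₀ = (-1.5943·1.613060 − 1.481481·-2.1) / 0.131579 = 0.539409/0.131579 ≈ 4.1.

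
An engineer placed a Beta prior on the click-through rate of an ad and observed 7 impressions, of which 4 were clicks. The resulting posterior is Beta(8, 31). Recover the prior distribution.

Beta is conjugate to the binomial likelihood: posterior = Beta(a+s, b+f).
Subtract the data counts: 8−4=4, 31−3=28.

Beta(4, 28)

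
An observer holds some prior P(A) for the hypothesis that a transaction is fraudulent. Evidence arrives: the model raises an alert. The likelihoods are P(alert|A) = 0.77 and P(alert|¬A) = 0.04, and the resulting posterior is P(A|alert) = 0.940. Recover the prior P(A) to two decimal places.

Bayes' rule in odds form gives O(A|E) = O(A)·[P(E|A)/P(E|¬A)], hence O(A) = O(A|E)/LR.
Posterior odds = 0.940/(1−0.940) = 15.6667. LR = 0.77/0.04 = 19.2500.
Prior odds = 15.6667/19.2500 = 0.8139, so P(A) = 0.8139/(1+0.8139) ≈ 0.45.

P(A) = 0.45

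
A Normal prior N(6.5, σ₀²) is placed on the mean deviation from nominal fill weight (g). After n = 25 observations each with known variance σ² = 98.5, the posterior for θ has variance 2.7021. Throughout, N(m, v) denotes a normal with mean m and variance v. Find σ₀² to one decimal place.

For the Normal–Normal model with known σ², precisions add: τ_n = τ₀ + n/σ².
So 1/σ₀² = 1/2.7021 − 25/98.5 = 0.370083 − 0.253807 = 0.116276.
Hence σ₀² = 1/0.116276 ≈ 8.6.

σ₀² = 8.6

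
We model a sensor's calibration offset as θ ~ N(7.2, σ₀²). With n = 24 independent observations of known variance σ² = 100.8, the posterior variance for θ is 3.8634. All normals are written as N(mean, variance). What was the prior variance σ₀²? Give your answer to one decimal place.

σ₀² = 48.2

For the Normal–Normal model with known σ², precisions add: τ_n = τ₀ + n/σ².
So 1/σ₀² = 1/3.8634 − 24/100.8 = 0.258839 − 0.238095 = 0.020744.
Hence σ₀² = 1/0.020744 ≈ 48.2.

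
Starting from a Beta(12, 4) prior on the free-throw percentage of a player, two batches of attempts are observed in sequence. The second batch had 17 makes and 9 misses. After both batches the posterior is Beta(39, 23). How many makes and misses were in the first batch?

Because Beta–binomial updating is additive in the counts, the combined data contributed (α_post−α_prior, β_post−β_prior) successes and failures.
Total across both batches: 39−12=27 makes, 23−4=19 misses.
Subtract the second batch: 27−17=10 makes and 19−9=10 misses.

10 makes and 10 misses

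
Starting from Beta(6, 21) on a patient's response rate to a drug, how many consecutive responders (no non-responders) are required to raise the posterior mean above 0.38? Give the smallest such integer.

k = 7

After k responders and 0 non-responders the posterior is Beta(6+k, 21), with mean (6+k)/(6+21+k).
Set (6+k)/(27+k) > 0.38 and solve: k > (0.38·27 − 6)/(1 − 0.38) = 6.871.
The smallest integer exceeding 6.871 is 7, and checking k=7: (13)/(34) = 0.3824 > 0.38.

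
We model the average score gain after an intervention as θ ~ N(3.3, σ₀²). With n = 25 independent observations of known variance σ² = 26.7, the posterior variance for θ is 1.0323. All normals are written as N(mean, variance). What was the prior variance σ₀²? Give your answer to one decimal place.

For the Normal–Normal model with known σ², precisions add: τ_n = τ₀ + n/σ².
So 1/σ₀² = 1/1.0323 − 25/26.7 = 0.968711 − 0.936330 = 0.032381.
Hence σ₀² = 1/0.032381 ≈ 30.9.

σ₀² = 30.9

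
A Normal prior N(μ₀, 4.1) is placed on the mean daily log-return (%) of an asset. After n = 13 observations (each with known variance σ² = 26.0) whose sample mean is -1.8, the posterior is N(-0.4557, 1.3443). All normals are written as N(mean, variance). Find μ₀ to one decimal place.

μ₀ = 2.3

With known observation variance, the Normal–Normal posterior has precision τ_n = τ₀ + n/σ² and mean μ_n = (τ₀μ₀ + (n/σ²)x̄)/τ_n.
Here τ₀ = 1/4.1 = 0.243902 and τ_data = 13/26.0 = 0.500000, so τ_n = 0.743902.
Rearranging for μ₀: μ₀ = (μ_n·τ_n − τ_data·x̄)/τ₀ = (-0.4557·0.743902 − 0.500000·-1.8) / 0.243902 = 0.561004/0.243902 ≈ 2.3.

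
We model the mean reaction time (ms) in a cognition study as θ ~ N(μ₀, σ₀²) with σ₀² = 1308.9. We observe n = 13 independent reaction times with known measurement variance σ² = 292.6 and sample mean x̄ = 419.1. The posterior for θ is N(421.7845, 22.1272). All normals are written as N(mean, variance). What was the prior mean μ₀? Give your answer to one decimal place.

μ₀ = 577.9

The posterior mean is a precision-weighted average: μ_n = (τ₀μ₀ + τ_data·x̄)/(τ₀+τ_data), with τ₀=1/σ₀² and τ_data=n/σ².
Here τ₀ = 1/1308.9 = 0.000764 and τ_data = 13/292.6 = 0.044429, so τ_n = 0.045193.
Rearranging for μ₀: μ₀ = (μ_n·τ_n − τ_data·x̄)/τ₀ = (421.7845·0.045193 − 0.044429·419.1) / 0.000764 = 0.441513/0.000764 ≈ 577.9.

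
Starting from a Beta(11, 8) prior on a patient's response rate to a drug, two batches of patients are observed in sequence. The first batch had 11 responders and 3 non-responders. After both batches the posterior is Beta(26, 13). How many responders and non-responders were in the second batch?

4 responders and 2 non-responders

Sequential conjugate updates are equivalent to a single update on the pooled data, so total successes = posterior α − prior α and total failures = posterior β − prior β.
Total across both batches: 26−11=15 responders, 13−8=5 non-responders.
Subtract the first batch: 15−11=4 responders and 5−3=2 non-responders.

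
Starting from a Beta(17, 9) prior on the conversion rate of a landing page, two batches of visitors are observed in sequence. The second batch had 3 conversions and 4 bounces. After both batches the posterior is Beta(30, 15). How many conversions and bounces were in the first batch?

10 conversions and 2 bounces

Sequential conjugate updates are equivalent to a single update on the pooled data, so total successes = posterior α − prior α and total failures = posterior β − prior β.
Total across both batches: 30−17=13 conversions, 15−9=6 bounces.
Subtract the second batch: 13−3=10 conversions and 6−4=2 bounces.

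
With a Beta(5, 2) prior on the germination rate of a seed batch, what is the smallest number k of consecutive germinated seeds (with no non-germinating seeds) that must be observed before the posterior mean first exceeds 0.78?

After k germinated seeds and 0 non-germinating seeds the posterior is Beta(5+k, 2), with mean (5+k)/(5+2+k).
Set (5+k)/(7+k) > 0.78 and solve: k > (0.78·7 − 5)/(1 − 0.78) = 2.091.
The smallest integer exceeding 2.091 is 3, and checking k=3: (8)/(10) = 0.8000 > 0.78.

k = 3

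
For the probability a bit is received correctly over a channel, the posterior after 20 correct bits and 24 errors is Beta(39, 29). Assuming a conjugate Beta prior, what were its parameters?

Beta(19, 5)

A Beta(a, b) prior with s successes and f failures in binomial data gives a Beta(a+s, b+f) posterior.
Subtract the data counts: 39−20=19, 29−24=5.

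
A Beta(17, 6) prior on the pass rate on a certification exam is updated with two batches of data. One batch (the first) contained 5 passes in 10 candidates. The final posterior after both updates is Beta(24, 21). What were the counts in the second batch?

Because Beta–binomial updating is additive in the counts, the combined data contributed (α_post−α_prior, β_post−β_prior) successes and failures.
Total across both batches: 24−17=7 passes, 21−6=15 failures.
Subtract the first batch: 7−5=2 passes and 15−5=10 failures.

2 passes and 10 failures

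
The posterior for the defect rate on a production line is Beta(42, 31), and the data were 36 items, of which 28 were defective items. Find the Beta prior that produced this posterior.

A Beta(a, b) prior with s successes and f failures in binomial data gives a Beta(a+s, b+f) posterior.
Subtract the data counts: 42−28=14, 31−8=23.

Beta(14, 23)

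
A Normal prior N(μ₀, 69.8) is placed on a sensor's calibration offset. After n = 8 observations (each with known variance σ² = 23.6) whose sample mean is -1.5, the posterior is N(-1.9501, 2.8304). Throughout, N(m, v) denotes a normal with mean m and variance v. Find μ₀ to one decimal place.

μ₀ = -12.6

The posterior mean is a precision-weighted average: μ_n = (τ₀μ₀ + τ_data·x̄)/(τ₀+τ_data), with τ₀=1/σ₀² and τ_data=n/σ².
Here τ₀ = 1/69.8 = 0.014327 and τ_data = 8/23.6 = 0.338983, so τ_n = 0.353310.
Rearranging for μ₀: μ₀ = (μ_n·τ_n − τ_data·x̄)/τ₀ = (-1.9501·0.353310 − 0.338983·-1.5) / 0.014327 = -0.180515/0.014327 ≈ -12.6.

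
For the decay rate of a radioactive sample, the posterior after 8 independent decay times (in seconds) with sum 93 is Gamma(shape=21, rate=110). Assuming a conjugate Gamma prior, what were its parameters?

Gamma(shape=13, rate=17)

For an exponential likelihood with a Gamma(α, β) prior on the rate, n observations with total T give posterior Gamma(α+n, β+T).
So α = 21 − 8 = 13 and β = 110 − 93 = 17.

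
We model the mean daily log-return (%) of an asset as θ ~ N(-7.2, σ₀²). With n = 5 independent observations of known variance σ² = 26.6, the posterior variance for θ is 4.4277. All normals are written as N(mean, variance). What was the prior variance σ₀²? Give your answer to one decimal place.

σ₀² = 26.4

For the Normal–Normal model with known σ², precisions add: τ_n = τ₀ + n/σ².
So 1/σ₀² = 1/4.4277 − 5/26.6 = 0.225851 − 0.187970 = 0.037881.
Hence σ₀² = 1/0.037881 ≈ 26.4.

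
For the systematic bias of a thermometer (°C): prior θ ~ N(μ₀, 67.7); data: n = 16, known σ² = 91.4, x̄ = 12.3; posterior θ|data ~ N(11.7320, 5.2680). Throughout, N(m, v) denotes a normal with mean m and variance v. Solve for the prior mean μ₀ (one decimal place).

The posterior mean is a precision-weighted average: μ_n = (τ₀μ₀ + τ_data·x̄)/(τ₀+τ_data), with τ₀=1/σ₀² and τ_data=n/σ².
Here τ₀ = 1/67.7 = 0.014771 and τ_data = 16/91.4 = 0.175055, so τ_n = 0.189826.
Rearranging for μ₀: μ₀ = (μ_n·τ_n − τ_data·x̄)/τ₀ = (11.7320·0.189826 − 0.175055·12.3) / 0.014771 = 0.073862/0.014771 ≈ 5.0.

μ₀ = 5.0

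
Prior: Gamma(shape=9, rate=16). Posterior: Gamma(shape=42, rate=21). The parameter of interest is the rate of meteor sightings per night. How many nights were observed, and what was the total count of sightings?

n = 5 nights with total 33 sightings

Gamma–Poisson conjugacy: posterior shape = α + Σxᵢ, posterior rate = β + n.
Matching: Σxᵢ = 42 − 9 = 33 and n = 21 − 16 = 5.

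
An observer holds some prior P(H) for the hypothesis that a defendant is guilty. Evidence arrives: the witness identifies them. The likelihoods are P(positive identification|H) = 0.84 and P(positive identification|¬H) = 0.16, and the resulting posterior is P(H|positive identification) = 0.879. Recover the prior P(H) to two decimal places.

P(H) = 0.58

Bayes' rule in odds form gives O(H|E) = O(H)·[P(E|H)/P(E|¬H)], hence O(H) = O(H|E)/LR.
Posterior odds = 0.879/(1−0.879) = 7.2645. LR = 0.84/0.16 = 5.2500.
Prior odds = 7.2645/5.2500 = 1.3837, so P(H) = 1.3837/(1+1.3837) ≈ 0.58.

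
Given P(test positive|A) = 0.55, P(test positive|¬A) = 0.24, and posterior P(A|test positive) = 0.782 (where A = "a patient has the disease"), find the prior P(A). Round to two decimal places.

In odds form, posterior odds = prior odds × likelihood ratio, so prior odds = posterior odds ÷ LR.
Posterior odds = 0.782/(1−0.782) = 3.5872. LR = 0.55/0.24 = 2.2917.
Prior odds = 3.5872/2.2917 = 1.5653, so P(A) = 1.5653/(1+1.5653) ≈ 0.61.

P(A) = 0.61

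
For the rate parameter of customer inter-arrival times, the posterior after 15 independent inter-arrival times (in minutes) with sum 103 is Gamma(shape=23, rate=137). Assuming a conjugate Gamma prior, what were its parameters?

Gamma(shape=8, rate=34)

For an exponential likelihood with a Gamma(α, β) prior on the rate, n observations with total T give posterior Gamma(α+n, β+T).
So α = 23 − 15 = 8 and β = 137 − 103 = 34.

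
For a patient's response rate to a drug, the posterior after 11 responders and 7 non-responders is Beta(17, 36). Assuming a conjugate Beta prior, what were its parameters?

Under Beta–binomial conjugacy the posterior parameters are (a+s, b+f).
So a = 17 − 11 = 6 and b = 36 − 7 = 29.

Beta(6, 29)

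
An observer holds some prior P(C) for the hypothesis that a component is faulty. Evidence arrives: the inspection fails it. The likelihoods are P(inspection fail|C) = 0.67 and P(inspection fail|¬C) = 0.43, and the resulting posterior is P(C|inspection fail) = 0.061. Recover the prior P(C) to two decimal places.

Bayes' rule in odds form gives O(C|E) = O(C)·[P(E|C)/P(E|¬C)], hence O(C) = O(C|E)/LR.
Posterior odds = 0.061/(1−0.061) = 0.0650. LR = 0.67/0.43 = 1.5581.
Prior odds = 0.0650/1.5581 = 0.0417, so P(C) = 0.0417/(1+0.0417) ≈ 0.04.

P(C) = 0.04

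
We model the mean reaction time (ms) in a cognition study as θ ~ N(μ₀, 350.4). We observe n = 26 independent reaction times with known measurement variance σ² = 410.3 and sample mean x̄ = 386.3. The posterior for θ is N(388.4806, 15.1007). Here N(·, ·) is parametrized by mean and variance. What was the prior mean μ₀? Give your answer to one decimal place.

The posterior mean is a precision-weighted average: μ_n = (τ₀μ₀ + τ_data·x̄)/(τ₀+τ_data), with τ₀=1/σ₀² and τ_data=n/σ².
Here τ₀ = 1/350.4 = 0.002854 and τ_data = 26/410.3 = 0.063368, so τ_n = 0.066222.
Rearranging for μ₀: μ₀ = (μ_n·τ_n − τ_data·x̄)/τ₀ = (388.4806·0.066222 − 0.063368·386.3) / 0.002854 = 1.246904/0.002854 ≈ 436.9.

μ₀ = 436.9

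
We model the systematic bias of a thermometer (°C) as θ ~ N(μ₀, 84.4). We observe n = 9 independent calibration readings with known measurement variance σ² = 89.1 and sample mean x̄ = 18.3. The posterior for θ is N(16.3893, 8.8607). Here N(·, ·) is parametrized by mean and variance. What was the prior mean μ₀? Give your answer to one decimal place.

With known observation variance, the Normal–Normal posterior has precision τ_n = τ₀ + n/σ² and mean μ_n = (τ₀μ₀ + (n/σ²)x̄)/τ_n.
Here τ₀ = 1/84.4 = 0.011848 and τ_data = 9/89.1 = 0.101010, so τ_n = 0.112858.
Rearranging for μ₀: μ₀ = (μ_n·τ_n − τ_data·x̄)/τ₀ = (16.3893·0.112858 − 0.101010·18.3) / 0.011848 = 0.001181/0.011848 ≈ 0.1.

μ₀ = 0.1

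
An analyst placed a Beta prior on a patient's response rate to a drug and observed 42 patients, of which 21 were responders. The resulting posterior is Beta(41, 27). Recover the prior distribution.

Beta is conjugate to the binomial likelihood: posterior = Beta(a+s, b+f).
Subtract the data counts: 41−21=20, 27−21=6.

Beta(20, 6)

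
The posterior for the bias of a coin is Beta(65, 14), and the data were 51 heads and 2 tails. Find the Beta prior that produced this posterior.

A Beta(α, β) prior with s successes and f failures in binomial data gives a Beta(α+s, β+f) posterior.
Subtract the data counts: 65−51=14, 14−2=12.

Beta(14, 12)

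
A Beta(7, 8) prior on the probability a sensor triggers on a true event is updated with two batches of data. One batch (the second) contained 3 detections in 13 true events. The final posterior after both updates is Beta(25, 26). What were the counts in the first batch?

Sequential conjugate updates are equivalent to a single update on the pooled data, so total successes = posterior α − prior α and total failures = posterior β − prior β.
Total across both batches: 25−7=18 detections, 26−8=18 misses.
Subtract the second batch: 18−3=15 detections and 18−10=8 misses.

15 detections and 8 misses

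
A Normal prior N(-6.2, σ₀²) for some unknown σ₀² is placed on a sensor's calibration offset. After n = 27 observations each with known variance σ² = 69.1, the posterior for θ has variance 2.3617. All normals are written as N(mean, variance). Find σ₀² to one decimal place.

For the Normal–Normal model with known σ², precisions add: τ_n = τ₀ + n/σ².
So 1/σ₀² = 1/2.3617 − 27/69.1 = 0.423424 − 0.390738 = 0.032686.
Hence σ₀² = 1/0.032686 ≈ 30.6.

σ₀² = 30.6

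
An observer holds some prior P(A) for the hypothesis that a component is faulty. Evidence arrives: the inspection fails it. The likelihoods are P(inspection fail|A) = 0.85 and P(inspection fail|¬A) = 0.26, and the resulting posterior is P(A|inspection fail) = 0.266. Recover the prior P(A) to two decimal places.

In odds form, posterior odds = prior odds × likelihood ratio, so prior odds = posterior odds ÷ LR.
Posterior odds = 0.266/(1−0.266) = 0.3624. LR = 0.85/0.26 = 3.2692.
Prior odds = 0.3624/3.2692 = 0.1109, so P(A) = 0.1109/(1+0.1109) ≈ 0.10.

P(A) = 0.10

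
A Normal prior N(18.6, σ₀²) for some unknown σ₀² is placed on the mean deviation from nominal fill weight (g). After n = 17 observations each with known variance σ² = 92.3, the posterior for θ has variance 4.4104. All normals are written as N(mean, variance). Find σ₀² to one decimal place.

For the Normal–Normal model with known σ², precisions add: τ_n = τ₀ + n/σ².
So 1/σ₀² = 1/4.4104 − 17/92.3 = 0.226737 − 0.184182 = 0.042555.
Hence σ₀² = 1/0.042555 ≈ 23.5.

σ₀² = 23.5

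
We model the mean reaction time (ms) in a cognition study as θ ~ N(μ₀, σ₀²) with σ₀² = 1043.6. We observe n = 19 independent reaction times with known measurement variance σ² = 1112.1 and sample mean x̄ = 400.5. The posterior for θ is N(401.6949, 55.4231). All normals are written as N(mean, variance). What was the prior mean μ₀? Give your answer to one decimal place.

μ₀ = 423.0

With known observation variance, the Normal–Normal posterior has precision τ_n = τ₀ + n/σ² and mean μ_n = (τ₀μ₀ + (n/σ²)x̄)/τ_n.
Here τ₀ = 1/1043.6 = 0.000958 and τ_data = 19/1112.1 = 0.017085, so τ_n = 0.018043.
Rearranging for μ₀: μ₀ = (μ_n·τ_n − τ_data·x̄)/τ₀ = (401.6949·0.018043 − 0.017085·400.5) / 0.000958 = 0.405239/0.000958 ≈ 423.0.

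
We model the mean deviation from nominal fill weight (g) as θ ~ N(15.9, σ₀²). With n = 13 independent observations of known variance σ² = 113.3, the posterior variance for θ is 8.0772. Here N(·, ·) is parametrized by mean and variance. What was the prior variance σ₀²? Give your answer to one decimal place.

σ₀² = 110.3

Posterior precision equals prior precision plus data precision: 1/σ_n² = 1/σ₀² + n/σ².
So 1/σ₀² = 1/8.0772 − 13/113.3 = 0.123805 − 0.114740 = 0.009065.
Hence σ₀² = 1/0.009065 ≈ 110.3.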